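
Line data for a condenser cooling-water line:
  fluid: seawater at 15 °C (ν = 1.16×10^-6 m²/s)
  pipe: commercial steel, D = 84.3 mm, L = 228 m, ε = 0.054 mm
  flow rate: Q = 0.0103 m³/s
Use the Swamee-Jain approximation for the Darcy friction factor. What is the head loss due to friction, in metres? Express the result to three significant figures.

V = 4Q/(πD²) = 4·0.0103/(π·0.0843²) = 1.845 m/s
Re = VD/ν = 1.845·0.0843/1.16×10^-6 = 1.34×10^5 → turbulent
ε/D = 0.054/84.3 = 6.41×10^-4
Swamee-Jain: f = 0.02035
h_f = f(L/D)V²/(2g) = 0.02035·(228/0.0843)·1.845²/(2·9.81) = 9.553 m

h_f ≈ 9.55 m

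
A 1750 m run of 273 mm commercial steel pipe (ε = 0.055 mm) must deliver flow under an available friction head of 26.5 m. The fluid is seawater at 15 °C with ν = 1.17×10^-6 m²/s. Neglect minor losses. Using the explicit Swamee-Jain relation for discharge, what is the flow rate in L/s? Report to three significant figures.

Swamee-Jain (Type II): Q = -0.965·√(gD⁵h_f/L)·ln[ε/(3.7D) + √(3.17ν²L/(gD³h_f))]
√(gD⁵h_f/L) = √(9.81·0.273⁵·26.5/1750) = 0.01501
ε/(3.7D) = 5.45×10^-5; √(3.17ν²L/(gD³h_f)) = 3.79×10^-5
Q = -0.965·0.01501·ln(9.234×10^-5) = 0.1346 m³/s
Check: V = 2.30 m/s, Re = 5.36×10^5, f = 0.01543, h_f = 26.6 m ≈ 26.5 m ✓

Q ≈ 135 L/s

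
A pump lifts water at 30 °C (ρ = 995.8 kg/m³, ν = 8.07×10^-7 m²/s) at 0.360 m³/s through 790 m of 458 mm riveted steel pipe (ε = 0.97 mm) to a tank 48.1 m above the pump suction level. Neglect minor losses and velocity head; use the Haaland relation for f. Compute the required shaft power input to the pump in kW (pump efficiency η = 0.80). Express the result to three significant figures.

P_shaft ≈ 256 kW

V = 4Q/(πD²) = 2.185 m/s; Re = 1.24×10^6; ε/D = 0.00212; f = 0.02396
h_f = f(L/D)V²/2g = 10.06 m
Total head H = z + h_f = 48.1 + 10.06 = 58.16 m
P_hyd = ρgQH = 995.8·9.81·0.360·58.16 = 204.5 kW
P_shaft = P_hyd/η = 204.5/0.80 = 255.7 kW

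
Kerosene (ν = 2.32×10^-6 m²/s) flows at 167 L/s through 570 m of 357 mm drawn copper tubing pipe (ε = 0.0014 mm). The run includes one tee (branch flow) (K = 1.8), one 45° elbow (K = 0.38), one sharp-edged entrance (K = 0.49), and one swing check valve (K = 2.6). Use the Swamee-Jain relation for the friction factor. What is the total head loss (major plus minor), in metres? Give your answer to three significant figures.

H_L ≈ 4.11 m

V = 4Q/(πD²) = 1.668 m/s; V²/2g = 0.1419 m
Re = 2.57×10^5, ε/D = 3.92×10^-6 → f = 0.01485 (Swamee-Jain)
Major: h_f = f(L/D)·V²/2g = 0.01485·1597·0.1419 = 3.363 m
Minor: ΣK = 5.27; h_m = ΣK·V²/2g = 0.7476 m
Total H_L = 3.363 + 0.7476 = 4.110 m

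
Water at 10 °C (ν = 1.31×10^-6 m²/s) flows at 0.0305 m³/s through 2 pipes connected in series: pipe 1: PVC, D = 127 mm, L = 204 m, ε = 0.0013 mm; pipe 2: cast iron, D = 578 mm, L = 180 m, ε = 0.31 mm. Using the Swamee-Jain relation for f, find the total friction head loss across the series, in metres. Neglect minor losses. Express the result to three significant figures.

Pipe 1: V = 2.408 m/s, Re = 2.33×10^5, ε/D = 1.02×10^-5, f = 0.01518, h_1 = f(L/D)V²/2g = 7.204 m
Pipe 2: V = 0.1162 m/s, Re = 5.13×10^4, ε/D = 5.36×10^-4, f = 0.02265, h_2 = f(L/D)V²/2g = 0.004857 m
Series → Q common, losses add: H = Σh = 7.209 m

H ≈ 7.21 m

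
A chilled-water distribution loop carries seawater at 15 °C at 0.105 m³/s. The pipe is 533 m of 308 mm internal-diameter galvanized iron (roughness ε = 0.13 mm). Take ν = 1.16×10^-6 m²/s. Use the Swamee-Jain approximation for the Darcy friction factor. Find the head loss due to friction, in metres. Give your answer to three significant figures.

h_f ≈ 3.08 m

V = 4Q/(πD²) = 4·0.105/(π·0.308²) = 1.409 m/s
Re = VD/ν = 1.409·0.308/1.16×10^-6 = 3.74×10^5 → turbulent
ε/D = 0.13/308 = 4.22×10^-4
Swamee-Jain: f = 0.01758
h_f = f(L/D)V²/(2g) = 0.01758·(533/0.308)·1.409²/(2·9.81) = 3.080 m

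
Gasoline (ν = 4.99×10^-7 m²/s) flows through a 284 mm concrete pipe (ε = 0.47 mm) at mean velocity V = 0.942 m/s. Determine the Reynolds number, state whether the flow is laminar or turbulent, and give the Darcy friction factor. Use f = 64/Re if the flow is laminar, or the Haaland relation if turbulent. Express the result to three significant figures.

Re ≈ 5.36×10^5; turbulent; f ≈ 0.0227

Re = VD/ν = 0.9420·0.284/4.99×10^-7 = 5.36×10^5
Re > 4000 → turbulent; ε/D = 0.00165
Haaland: f = 0.02267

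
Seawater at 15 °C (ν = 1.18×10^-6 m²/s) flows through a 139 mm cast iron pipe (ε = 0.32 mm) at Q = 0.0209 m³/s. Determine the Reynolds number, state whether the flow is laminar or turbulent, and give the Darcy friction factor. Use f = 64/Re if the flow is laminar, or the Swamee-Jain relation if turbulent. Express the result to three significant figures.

V = 4Q/(πD²) = 1.377 m/s
Re = VD/ν = 1.377·0.139/1.18×10^-6 = 1.62×10^5
Re > 4000 → turbulent; ε/D = 0.00230
Swamee-Jain: f = 0.02550

Re ≈ 1.62×10^5; turbulent; f ≈ 0.0255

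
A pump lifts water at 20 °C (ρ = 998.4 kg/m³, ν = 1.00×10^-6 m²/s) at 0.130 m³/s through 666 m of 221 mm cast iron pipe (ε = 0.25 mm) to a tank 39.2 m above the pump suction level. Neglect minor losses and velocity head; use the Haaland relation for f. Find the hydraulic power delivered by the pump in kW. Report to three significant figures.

V = 4Q/(πD²) = 3.389 m/s; Re = 7.49×10^5; ε/D = 0.00113; f = 0.02060
h_f = f(L/D)V²/2g = 36.34 m
Total head H = z + h_f = 39.2 + 36.34 = 75.54 m
P_hyd = ρgQH = 998.4·9.81·0.130·75.54 = 96.19 kW

P_hyd ≈ 96.2 kW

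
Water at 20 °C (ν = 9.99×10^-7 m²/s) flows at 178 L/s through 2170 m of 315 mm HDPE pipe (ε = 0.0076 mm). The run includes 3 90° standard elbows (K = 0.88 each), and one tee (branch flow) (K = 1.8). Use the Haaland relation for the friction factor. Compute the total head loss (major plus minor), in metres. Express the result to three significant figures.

V = 4Q/(πD²) = 2.284 m/s; V²/2g = 0.2659 m
Re = 7.20×10^5, ε/D = 2.41×10^-5 → f = 0.01262 (Haaland)
Major: h_f = f(L/D)·V²/2g = 0.01262·6889·0.2659 = 23.11 m
Minor: ΣK = 4.44; h_m = ΣK·V²/2g = 1.181 m
Total H_L = 23.11 + 1.181 = 24.29 m

H_L ≈ 24.3 m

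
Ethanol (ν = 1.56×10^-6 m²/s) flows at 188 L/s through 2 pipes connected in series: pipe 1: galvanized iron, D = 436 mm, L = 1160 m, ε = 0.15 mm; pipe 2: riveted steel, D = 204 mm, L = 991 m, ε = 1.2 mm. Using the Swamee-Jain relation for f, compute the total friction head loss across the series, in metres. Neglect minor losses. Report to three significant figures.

H ≈ 267 m

Pipe 1: V = 1.259 m/s, Re = 3.52×10^5, ε/D = 3.44×10^-4, f = 0.01714, h_1 = f(L/D)V²/2g = 3.684 m
Pipe 2: V = 5.752 m/s, Re = 7.52×10^5, ε/D = 0.00588, f = 0.03210, h_2 = f(L/D)V²/2g = 263.0 m
Series → Q common, losses add: H = Σh = 266.6 m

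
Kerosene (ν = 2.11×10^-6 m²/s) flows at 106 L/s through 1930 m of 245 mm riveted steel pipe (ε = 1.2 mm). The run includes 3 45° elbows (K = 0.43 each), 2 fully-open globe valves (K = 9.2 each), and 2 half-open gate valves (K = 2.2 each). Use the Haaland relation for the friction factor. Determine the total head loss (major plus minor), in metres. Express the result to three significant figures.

V = 4Q/(πD²) = 2.248 m/s; V²/2g = 0.2577 m
Re = 2.61×10^5, ε/D = 0.00490 → f = 0.03058 (Haaland)
Major: h_f = f(L/D)·V²/2g = 0.03058·7878·0.2577 = 62.06 m
Minor: ΣK = 24.1; h_m = ΣK·V²/2g = 6.207 m
Total H_L = 62.06 + 6.207 = 68.27 m

H_L ≈ 68.3 m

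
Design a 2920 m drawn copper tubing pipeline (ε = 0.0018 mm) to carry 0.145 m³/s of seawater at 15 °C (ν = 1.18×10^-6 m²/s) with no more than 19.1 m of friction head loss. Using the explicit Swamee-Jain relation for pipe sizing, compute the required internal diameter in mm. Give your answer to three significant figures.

D ≈ 328 mm

Swamee-Jain (Type III): D = 0.66·[ε^1.25·(LQ²/(gh_f))^4.75 + ν·Q^9.4·(L/(gh_f))^5.2]^0.04
LQ²/(gh_f) = 0.3277; L/(gh_f) = 15.58
Term 1 = ε^1.25·(…)^4.75 = 3.29×10^-10; Term 2 = ν·Q^9.4·(…)^5.2 = 2.46×10^-8
D = 0.66·(3.29×10^-10 + 2.46×10^-8)^0.04 = 0.3276 m = 328 mm
Check: V = 1.72 m/s, Re = 4.78×10^5, f = 0.01329, h_f = 17.8 m ≈ 19.1 m ✓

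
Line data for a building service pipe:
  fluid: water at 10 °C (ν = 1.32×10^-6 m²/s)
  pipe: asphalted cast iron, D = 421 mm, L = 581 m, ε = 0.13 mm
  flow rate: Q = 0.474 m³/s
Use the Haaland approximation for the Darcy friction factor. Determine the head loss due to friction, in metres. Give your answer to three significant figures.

h_f ≈ 12.8 m

V = 4Q/(πD²) = 4·0.474/(π·0.421²) = 3.405 m/s
Re = VD/ν = 3.405·0.421/1.32×10^-6 = 1.09×10^6 → turbulent
ε/D = 0.13/421 = 3.09×10^-4
Haaland: f = 0.01564
h_f = f(L/D)V²/(2g) = 0.01564·(581/0.421)·3.405²/(2·9.81) = 12.75 m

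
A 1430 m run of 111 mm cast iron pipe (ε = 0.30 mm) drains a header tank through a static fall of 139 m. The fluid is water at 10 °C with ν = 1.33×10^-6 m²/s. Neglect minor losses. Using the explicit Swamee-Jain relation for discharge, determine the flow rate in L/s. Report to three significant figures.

Swamee-Jain (Type II): Q = -0.965·√(gD⁵h_f/L)·ln[ε/(3.7D) + √(3.17ν²L/(gD³h_f))]
√(gD⁵h_f/L) = √(9.81·0.111⁵·139/1430) = 0.004008
ε/(3.7D) = 7.30×10^-4; √(3.17ν²L/(gD³h_f)) = 6.56×10^-5
Q = -0.965·0.004008·ln(7.960×10^-4) = 0.02760 m³/s
Check: V = 2.85 m/s, Re = 2.38×10^5, f = 0.02619, h_f = 140 m ≈ 139 m ✓

Q ≈ 27.6 L/s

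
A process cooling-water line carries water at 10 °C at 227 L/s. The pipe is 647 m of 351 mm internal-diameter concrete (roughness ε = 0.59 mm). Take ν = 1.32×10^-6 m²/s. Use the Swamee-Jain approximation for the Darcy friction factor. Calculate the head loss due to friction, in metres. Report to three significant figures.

h_f ≈ 11.8 m

V = 4Q/(πD²) = 4·0.227/(π·0.351²) = 2.346 m/s
Re = VD/ν = 2.346·0.351/1.32×10^-6 = 6.24×10^5 → turbulent
ε/D = 0.59/351 = 0.00168
Swamee-Jain: f = 0.02281
h_f = f(L/D)V²/(2g) = 0.02281·(647/0.351)·2.346²/(2·9.81) = 11.80 m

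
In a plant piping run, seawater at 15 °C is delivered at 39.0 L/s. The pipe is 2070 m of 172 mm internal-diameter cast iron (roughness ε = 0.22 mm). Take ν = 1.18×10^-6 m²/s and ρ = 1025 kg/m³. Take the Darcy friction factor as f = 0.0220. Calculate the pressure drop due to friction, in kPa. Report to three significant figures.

Δp ≈ 382 kPa

V = 4Q/(πD²) = 4·0.0390/(π·0.172²) = 1.678 m/s
h_f = f(L/D)V²/(2g) = 0.02200·(2070/0.172)·1.678²/(2·9.81) = 38.02 m
Δp = ρg·h_f = 1025·9.81·38.02 = 382.3 kPa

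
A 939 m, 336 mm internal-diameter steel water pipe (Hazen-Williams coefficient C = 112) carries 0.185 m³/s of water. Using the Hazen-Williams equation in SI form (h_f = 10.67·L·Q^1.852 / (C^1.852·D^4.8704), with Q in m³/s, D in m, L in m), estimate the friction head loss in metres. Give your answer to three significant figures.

h_f = 10.67·939·0.185^1.852 / (112^1.852·0.336^4.8704) = 14.30 m

h_f ≈ 14.3 m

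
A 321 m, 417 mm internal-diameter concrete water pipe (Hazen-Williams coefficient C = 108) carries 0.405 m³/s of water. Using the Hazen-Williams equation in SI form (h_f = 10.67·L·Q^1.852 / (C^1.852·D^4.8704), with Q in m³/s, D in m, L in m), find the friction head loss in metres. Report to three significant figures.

h_f ≈ 7.80 m

h_f = 10.67·321·0.405^1.852 / (108^1.852·0.417^4.8704) = 7.796 m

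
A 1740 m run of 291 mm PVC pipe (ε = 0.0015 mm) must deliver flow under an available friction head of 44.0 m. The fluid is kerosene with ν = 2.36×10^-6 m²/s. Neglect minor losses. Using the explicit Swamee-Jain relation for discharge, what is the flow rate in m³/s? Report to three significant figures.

Swamee-Jain (Type II): Q = -0.965·√(gD⁵h_f/L)·ln[ε/(3.7D) + √(3.17ν²L/(gD³h_f))]
√(gD⁵h_f/L) = √(9.81·0.291⁵·44.0/1740) = 0.02275
ε/(3.7D) = 1.39×10^-6; √(3.17ν²L/(gD³h_f)) = 5.37×10^-5
Q = -0.965·0.02275·ln(5.514×10^-5) = 0.2153 m³/s
Check: V = 3.24 m/s, Re = 3.99×10^5, f = 0.01371, h_f = 43.8 m ≈ 44.0 m ✓

Q ≈ 0.215 m³/s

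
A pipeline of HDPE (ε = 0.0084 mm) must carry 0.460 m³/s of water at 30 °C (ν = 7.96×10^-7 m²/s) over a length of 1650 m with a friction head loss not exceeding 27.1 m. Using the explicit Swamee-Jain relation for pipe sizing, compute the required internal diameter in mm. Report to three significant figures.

Swamee-Jain (Type III): D = 0.66·[ε^1.25·(LQ²/(gh_f))^4.75 + ν·Q^9.4·(L/(gh_f))^5.2]^0.04
LQ²/(gh_f) = 1.313; L/(gh_f) = 6.206
Term 1 = ε^1.25·(…)^4.75 = 1.65×10^-6; Term 2 = ν·Q^9.4·(…)^5.2 = 7.14×10^-6
D = 0.66·(1.65×10^-6 + 7.14×10^-6)^0.04 = 0.4143 m = 414 mm
Check: V = 3.41 m/s, Re = 1.78×10^6, f = 0.01123, h_f = 26.5 m ≈ 27.1 m ✓

D ≈ 414 mm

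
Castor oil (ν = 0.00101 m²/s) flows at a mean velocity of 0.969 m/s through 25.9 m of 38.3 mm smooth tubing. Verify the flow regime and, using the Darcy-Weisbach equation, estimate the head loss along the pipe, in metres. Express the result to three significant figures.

Re = VD/ν = 0.969·0.03830/0.00101 = 36.7 → laminar (Re < 2300)
f = 64/Re = 1.742
h_f = f(L/D)V²/(2g) = 1.742·(25.9/0.03830)·0.969²/(2·9.81) = 56.37 m

h_f ≈ 56.4 m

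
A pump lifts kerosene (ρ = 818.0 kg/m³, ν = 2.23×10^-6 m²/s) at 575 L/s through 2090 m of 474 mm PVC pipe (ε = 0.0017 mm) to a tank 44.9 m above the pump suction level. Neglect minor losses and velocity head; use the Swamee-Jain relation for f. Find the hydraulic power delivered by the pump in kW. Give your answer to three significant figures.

P_hyd ≈ 344 kW

V = 4Q/(πD²) = 3.259 m/s; Re = 6.93×10^5; ε/D = 3.59×10^-6; f = 0.01243
h_f = f(L/D)V²/2g = 29.66 m
Total head H = z + h_f = 44.9 + 29.66 = 74.56 m
P_hyd = ρgQH = 818.0·9.81·0.575·74.56 = 344.0 kW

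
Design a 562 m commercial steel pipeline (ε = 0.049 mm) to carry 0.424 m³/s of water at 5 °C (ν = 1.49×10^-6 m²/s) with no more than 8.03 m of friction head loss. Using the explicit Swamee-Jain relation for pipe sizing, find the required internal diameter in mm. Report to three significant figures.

Swamee-Jain (Type III): D = 0.66·[ε^1.25·(LQ²/(gh_f))^4.75 + ν·Q^9.4·(L/(gh_f))^5.2]^0.04
LQ²/(gh_f) = 1.283; L/(gh_f) = 7.134
Term 1 = ε^1.25·(…)^4.75 = 1.34×10^-5; Term 2 = ν·Q^9.4·(…)^5.2 = 1.28×10^-5
D = 0.66·(1.34×10^-5 + 1.28×10^-5)^0.04 = 0.4328 m = 433 mm
Check: V = 2.88 m/s, Re = 8.37×10^5, f = 0.01390, h_f = 7.64 m ≈ 8.03 m ✓

D ≈ 433 mm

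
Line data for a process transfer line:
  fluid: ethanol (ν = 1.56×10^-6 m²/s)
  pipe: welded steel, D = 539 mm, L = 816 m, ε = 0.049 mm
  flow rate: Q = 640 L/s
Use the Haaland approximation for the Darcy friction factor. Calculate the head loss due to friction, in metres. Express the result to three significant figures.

V = 4Q/(πD²) = 4·0.640/(π·0.539²) = 2.805 m/s
Re = VD/ν = 2.805·0.539/1.56×10^-6 = 9.69×10^5 → turbulent
ε/D = 0.049/539 = 9.09×10^-5
Haaland: f = 0.01323
h_f = f(L/D)V²/(2g) = 0.01323·(816/0.539)·2.805²/(2·9.81) = 8.029 m

h_f ≈ 8.03 m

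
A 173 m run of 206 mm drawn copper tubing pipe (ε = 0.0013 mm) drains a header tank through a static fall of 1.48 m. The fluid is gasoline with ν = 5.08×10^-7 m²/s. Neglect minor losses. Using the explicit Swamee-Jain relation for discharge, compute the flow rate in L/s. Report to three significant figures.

Swamee-Jain (Type II): Q = -0.965·√(gD⁵h_f/L)·ln[ε/(3.7D) + √(3.17ν²L/(gD³h_f))]
√(gD⁵h_f/L) = √(9.81·0.206⁵·1.48/173) = 0.005580
ε/(3.7D) = 1.71×10^-6; √(3.17ν²L/(gD³h_f)) = 3.34×10^-5
Q = -0.965·0.005580·ln(3.510×10^-5) = 0.05523 m³/s
Check: V = 1.66 m/s, Re = 6.72×10^5, f = 0.01255, h_f = 1.47 m ≈ 1.48 m ✓

Q ≈ 55.2 L/s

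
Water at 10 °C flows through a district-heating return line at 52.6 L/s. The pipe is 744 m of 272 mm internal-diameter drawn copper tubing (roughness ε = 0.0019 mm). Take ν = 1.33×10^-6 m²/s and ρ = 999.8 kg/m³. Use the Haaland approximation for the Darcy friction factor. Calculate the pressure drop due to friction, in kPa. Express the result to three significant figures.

V = 4Q/(πD²) = 4·0.0526/(π·0.272²) = 0.9052 m/s
Re = VD/ν = 0.9052·0.272/1.33×10^-6 = 1.85×10^5 → turbulent
ε/D = 0.0019/272 = 6.99×10^-6
Haaland: f = 0.01577
h_f = f(L/D)V²/(2g) = 0.01577·(744/0.272)·0.9052²/(2·9.81) = 1.802 m
Δp = ρg·h_f = 999.8·9.81·1.802 = 17.67 kPa

Δp ≈ 17.7 kPa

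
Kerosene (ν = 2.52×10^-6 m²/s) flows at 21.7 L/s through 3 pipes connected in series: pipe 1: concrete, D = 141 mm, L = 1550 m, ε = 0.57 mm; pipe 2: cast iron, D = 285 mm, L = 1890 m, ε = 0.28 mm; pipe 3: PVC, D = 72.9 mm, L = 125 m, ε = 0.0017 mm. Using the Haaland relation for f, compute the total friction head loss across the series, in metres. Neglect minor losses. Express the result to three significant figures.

Pipe 1: V = 1.390 m/s, Re = 7.78×10^4, ε/D = 0.00404, f = 0.02980, h_1 = f(L/D)V²/2g = 32.24 m
Pipe 2: V = 0.3402 m/s, Re = 3.85×10^4, ε/D = 9.82×10^-4, f = 0.02459, h_2 = f(L/D)V²/2g = 0.9618 m
Pipe 3: V = 5.199 m/s, Re = 1.50×10^5, ε/D = 2.33×10^-5, f = 0.01652, h_3 = f(L/D)V²/2g = 39.02 m
Series → Q common, losses add: H = Σh = 72.22 m

H ≈ 72.2 m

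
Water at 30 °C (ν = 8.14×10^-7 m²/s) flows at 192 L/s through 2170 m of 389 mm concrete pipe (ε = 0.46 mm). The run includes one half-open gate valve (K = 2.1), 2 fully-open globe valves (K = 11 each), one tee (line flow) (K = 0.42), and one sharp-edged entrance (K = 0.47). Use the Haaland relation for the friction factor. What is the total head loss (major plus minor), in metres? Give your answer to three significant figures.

H_L ≈ 18.8 m

V = 4Q/(πD²) = 1.616 m/s; V²/2g = 0.1330 m
Re = 7.72×10^5, ε/D = 0.00118 → f = 0.02081 (Haaland)
Major: h_f = f(L/D)·V²/2g = 0.02081·5578·0.1330 = 15.44 m
Minor: ΣK = 25.0; h_m = ΣK·V²/2g = 3.324 m
Total H_L = 15.44 + 3.324 = 18.76 m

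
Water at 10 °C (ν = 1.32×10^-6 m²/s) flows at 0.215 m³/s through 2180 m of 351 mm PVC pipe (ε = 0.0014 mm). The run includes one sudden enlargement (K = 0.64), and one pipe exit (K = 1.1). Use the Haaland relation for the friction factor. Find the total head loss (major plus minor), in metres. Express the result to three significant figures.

H_L ≈ 20.3 m

V = 4Q/(πD²) = 2.222 m/s; V²/2g = 0.2516 m
Re = 5.91×10^5, ε/D = 3.99×10^-6 → f = 0.01273 (Haaland)
Major: h_f = f(L/D)·V²/2g = 0.01273·6211·0.2516 = 19.90 m
Minor: ΣK = 1.74; h_m = ΣK·V²/2g = 0.4378 m
Total H_L = 19.90 + 0.4378 = 20.33 m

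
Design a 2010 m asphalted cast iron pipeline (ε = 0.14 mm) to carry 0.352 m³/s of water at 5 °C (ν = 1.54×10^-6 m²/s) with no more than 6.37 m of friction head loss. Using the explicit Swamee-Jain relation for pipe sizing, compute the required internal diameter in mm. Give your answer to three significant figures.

Swamee-Jain (Type III): D = 0.66·[ε^1.25·(LQ²/(gh_f))^4.75 + ν·Q^9.4·(L/(gh_f))^5.2]^0.04
LQ²/(gh_f) = 3.985; L/(gh_f) = 32.17
Term 1 = ε^1.25·(…)^4.75 = 0.0108; Term 2 = ν·Q^9.4·(…)^5.2 = 0.00580
D = 0.66·(0.0108 + 0.00580)^0.04 = 0.5603 m = 560 mm
Check: V = 1.43 m/s, Re = 5.19×10^5, f = 0.01591, h_f = 5.93 m ≈ 6.37 m ✓

D ≈ 560 mm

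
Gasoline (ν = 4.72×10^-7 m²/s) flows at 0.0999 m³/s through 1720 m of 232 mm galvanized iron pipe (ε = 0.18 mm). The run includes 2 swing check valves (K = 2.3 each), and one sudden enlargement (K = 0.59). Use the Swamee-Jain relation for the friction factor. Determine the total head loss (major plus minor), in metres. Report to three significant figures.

V = 4Q/(πD²) = 2.363 m/s; V²/2g = 0.2846 m
Re = 1.16×10^6, ε/D = 7.76×10^-4 → f = 0.01888 (Swamee-Jain)
Major: h_f = f(L/D)·V²/2g = 0.01888·7414·0.2846 = 39.84 m
Minor: ΣK = 5.19; h_m = ΣK·V²/2g = 1.477 m
Total H_L = 39.84 + 1.477 = 41.32 m

H_L ≈ 41.3 m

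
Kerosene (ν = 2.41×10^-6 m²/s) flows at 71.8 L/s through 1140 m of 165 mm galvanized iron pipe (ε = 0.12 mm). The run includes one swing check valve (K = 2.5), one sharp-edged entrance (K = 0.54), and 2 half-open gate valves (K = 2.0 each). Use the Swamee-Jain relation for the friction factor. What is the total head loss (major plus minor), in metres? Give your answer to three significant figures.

V = 4Q/(πD²) = 3.358 m/s; V²/2g = 0.5747 m
Re = 2.30×10^5, ε/D = 7.27×10^-4 → f = 0.01985 (Swamee-Jain)
Major: h_f = f(L/D)·V²/2g = 0.01985·6909·0.5747 = 78.80 m
Minor: ΣK = 7.04; h_m = ΣK·V²/2g = 4.046 m
Total H_L = 78.80 + 4.046 = 82.85 m

H_L ≈ 82.8 m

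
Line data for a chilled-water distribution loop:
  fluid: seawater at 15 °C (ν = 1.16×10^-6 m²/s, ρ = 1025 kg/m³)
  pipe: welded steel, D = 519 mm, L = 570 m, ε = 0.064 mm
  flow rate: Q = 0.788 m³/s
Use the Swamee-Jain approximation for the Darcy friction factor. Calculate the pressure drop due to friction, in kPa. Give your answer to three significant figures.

Δp ≈ 105 kPa

V = 4Q/(πD²) = 4·0.788/(π·0.519²) = 3.725 m/s
Re = VD/ν = 3.725·0.519/1.16×10^-6 = 1.67×10^6 → turbulent
ε/D = 0.064/519 = 1.23×10^-4
Swamee-Jain: f = 0.01339
h_f = f(L/D)V²/(2g) = 0.01339·(570/0.519)·3.725²/(2·9.81) = 10.40 m
Δp = ρg·h_f = 1025·9.81·10.40 = 104.6 kPa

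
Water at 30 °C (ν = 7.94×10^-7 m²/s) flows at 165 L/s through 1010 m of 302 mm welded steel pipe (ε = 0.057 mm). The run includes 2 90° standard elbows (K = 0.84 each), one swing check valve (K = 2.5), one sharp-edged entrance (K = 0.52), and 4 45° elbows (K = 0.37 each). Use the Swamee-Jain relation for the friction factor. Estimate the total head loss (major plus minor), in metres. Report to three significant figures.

V = 4Q/(πD²) = 2.303 m/s; V²/2g = 0.2704 m
Re = 8.76×10^5, ε/D = 1.89×10^-4 → f = 0.01476 (Swamee-Jain)
Major: h_f = f(L/D)·V²/2g = 0.01476·3344·0.2704 = 13.35 m
Minor: ΣK = 6.18; h_m = ΣK·V²/2g = 1.671 m
Total H_L = 13.35 + 1.671 = 15.02 m

H_L ≈ 15.0 m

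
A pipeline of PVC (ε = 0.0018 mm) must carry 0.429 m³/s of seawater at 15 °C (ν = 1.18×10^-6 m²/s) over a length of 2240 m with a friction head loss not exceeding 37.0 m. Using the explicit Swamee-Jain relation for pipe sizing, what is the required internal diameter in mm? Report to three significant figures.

Swamee-Jain (Type III): D = 0.66·[ε^1.25·(LQ²/(gh_f))^4.75 + ν·Q^9.4·(L/(gh_f))^5.2]^0.04
LQ²/(gh_f) = 1.136; L/(gh_f) = 6.171
Term 1 = ε^1.25·(…)^4.75 = 1.21×10^-7; Term 2 = ν·Q^9.4·(…)^5.2 = 5.33×10^-6
D = 0.66·(1.21×10^-7 + 5.33×10^-6)^0.04 = 0.4065 m = 406 mm
Check: V = 3.31 m/s, Re = 1.14×10^6, f = 0.01148, h_f = 35.2 m ≈ 37.0 m ✓

D ≈ 406 mm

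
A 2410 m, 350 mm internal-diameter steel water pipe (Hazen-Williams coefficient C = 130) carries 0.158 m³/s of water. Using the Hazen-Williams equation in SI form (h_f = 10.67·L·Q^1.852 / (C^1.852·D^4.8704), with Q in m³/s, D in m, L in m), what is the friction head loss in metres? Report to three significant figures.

h_f ≈ 17.0 m

h_f = 10.67·2410·0.158^1.852 / (130^1.852·0.350^4.8704) = 17.05 m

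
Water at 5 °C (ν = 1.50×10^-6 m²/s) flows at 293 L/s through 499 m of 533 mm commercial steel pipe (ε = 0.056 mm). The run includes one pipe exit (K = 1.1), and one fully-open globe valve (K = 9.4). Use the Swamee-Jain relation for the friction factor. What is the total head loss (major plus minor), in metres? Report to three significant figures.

H_L ≈ 2.13 m

V = 4Q/(πD²) = 1.313 m/s; V²/2g = 0.08789 m
Re = 4.67×10^5, ε/D = 1.05×10^-4 → f = 0.01464 (Swamee-Jain)
Major: h_f = f(L/D)·V²/2g = 0.01464·936.2·0.08789 = 1.205 m
Minor: ΣK = 10.5; h_m = ΣK·V²/2g = 0.9229 m
Total H_L = 1.205 + 0.9229 = 2.128 m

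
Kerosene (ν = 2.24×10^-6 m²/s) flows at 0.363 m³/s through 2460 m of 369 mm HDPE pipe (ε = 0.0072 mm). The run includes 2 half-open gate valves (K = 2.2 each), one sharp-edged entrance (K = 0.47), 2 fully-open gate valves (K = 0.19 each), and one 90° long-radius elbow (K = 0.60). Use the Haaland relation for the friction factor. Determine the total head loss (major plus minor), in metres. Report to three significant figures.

V = 4Q/(πD²) = 3.394 m/s; V²/2g = 0.5873 m
Re = 5.59×10^5, ε/D = 1.95×10^-5 → f = 0.01305 (Haaland)
Major: h_f = f(L/D)·V²/2g = 0.01305·6667·0.5873 = 51.11 m
Minor: ΣK = 5.85; h_m = ΣK·V²/2g = 3.435 m
Total H_L = 51.11 + 3.435 = 54.54 m

H_L ≈ 54.5 m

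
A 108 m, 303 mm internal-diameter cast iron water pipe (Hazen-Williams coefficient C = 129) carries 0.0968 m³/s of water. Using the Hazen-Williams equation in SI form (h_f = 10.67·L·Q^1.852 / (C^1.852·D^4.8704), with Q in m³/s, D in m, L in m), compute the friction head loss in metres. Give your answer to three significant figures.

h_f ≈ 0.631 m

h_f = 10.67·108·0.0968^1.852 / (129^1.852·0.303^4.8704) = 0.6312 m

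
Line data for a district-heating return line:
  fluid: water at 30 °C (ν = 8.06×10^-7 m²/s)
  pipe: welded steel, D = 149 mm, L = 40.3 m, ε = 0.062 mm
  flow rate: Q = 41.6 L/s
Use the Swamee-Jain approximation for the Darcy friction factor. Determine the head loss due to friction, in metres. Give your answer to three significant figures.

V = 4Q/(πD²) = 4·0.0416/(π·0.149²) = 2.386 m/s
Re = VD/ν = 2.386·0.149/8.06×10^-7 = 4.41×10^5 → turbulent
ε/D = 0.062/149 = 4.16×10^-4
Swamee-Jain: f = 0.01736
h_f = f(L/D)V²/(2g) = 0.01736·(40.3/0.149)·2.386²/(2·9.81) = 1.362 m

h_f ≈ 1.36 m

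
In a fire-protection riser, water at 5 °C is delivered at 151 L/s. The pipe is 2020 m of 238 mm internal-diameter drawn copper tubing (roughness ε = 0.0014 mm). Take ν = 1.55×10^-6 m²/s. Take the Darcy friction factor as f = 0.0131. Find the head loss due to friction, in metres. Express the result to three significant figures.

V = 4Q/(πD²) = 4·0.151/(π·0.238²) = 3.394 m/s
h_f = f(L/D)V²/(2g) = 0.01310·(2020/0.238)·3.394²/(2·9.81) = 65.28 m

h_f ≈ 65.3 m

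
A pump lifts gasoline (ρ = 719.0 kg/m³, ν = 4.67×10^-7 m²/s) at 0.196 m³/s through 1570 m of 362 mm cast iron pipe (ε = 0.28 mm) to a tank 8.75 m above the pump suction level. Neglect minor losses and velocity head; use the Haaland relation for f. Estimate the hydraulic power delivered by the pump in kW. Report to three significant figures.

P_hyd ≈ 32.8 kW

V = 4Q/(πD²) = 1.904 m/s; Re = 1.48×10^6; ε/D = 7.73×10^-4; f = 0.01872
h_f = f(L/D)V²/2g = 15.01 m
Total head H = z + h_f = 8.75 + 15.01 = 23.76 m
P_hyd = ρgQH = 719.0·9.81·0.196·23.76 = 32.84 kW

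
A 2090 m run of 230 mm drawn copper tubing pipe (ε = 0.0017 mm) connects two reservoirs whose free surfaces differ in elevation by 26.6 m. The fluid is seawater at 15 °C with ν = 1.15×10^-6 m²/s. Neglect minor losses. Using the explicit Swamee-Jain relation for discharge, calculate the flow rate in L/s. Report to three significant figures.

Swamee-Jain (Type II): Q = -0.965·√(gD⁵h_f/L)·ln[ε/(3.7D) + √(3.17ν²L/(gD³h_f))]
√(gD⁵h_f/L) = √(9.81·0.230⁵·26.6/2090) = 0.008964
ε/(3.7D) = 2.00×10^-6; √(3.17ν²L/(gD³h_f)) = 5.25×10^-5
Q = -0.965·0.008964·ln(5.453×10^-5) = 0.08492 m³/s
Check: V = 2.04 m/s, Re = 4.09×10^5, f = 0.01368, h_f = 26.5 m ≈ 26.6 m ✓

Q ≈ 84.9 L/s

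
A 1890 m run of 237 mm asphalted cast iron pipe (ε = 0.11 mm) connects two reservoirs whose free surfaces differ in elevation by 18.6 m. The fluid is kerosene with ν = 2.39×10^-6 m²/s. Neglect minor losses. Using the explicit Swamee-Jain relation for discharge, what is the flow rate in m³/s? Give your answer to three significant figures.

Swamee-Jain (Type II): Q = -0.965·√(gD⁵h_f/L)·ln[ε/(3.7D) + √(3.17ν²L/(gD³h_f))]
√(gD⁵h_f/L) = √(9.81·0.237⁵·18.6/1890) = 0.008496
ε/(3.7D) = 1.25×10^-4; √(3.17ν²L/(gD³h_f)) = 1.19×10^-4
Q = -0.965·0.008496·ln(2.441×10^-4) = 0.06820 m³/s
Check: V = 1.55 m/s, Re = 1.53×10^5, f = 0.01925, h_f = 18.7 m ≈ 18.6 m ✓

Q ≈ 0.0682 m³/s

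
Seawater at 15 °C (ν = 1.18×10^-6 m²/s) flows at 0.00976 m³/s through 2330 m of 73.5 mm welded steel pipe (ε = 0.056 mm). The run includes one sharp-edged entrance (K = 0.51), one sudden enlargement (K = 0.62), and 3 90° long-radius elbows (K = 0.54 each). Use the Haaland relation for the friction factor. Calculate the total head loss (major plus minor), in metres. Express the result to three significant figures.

H_L ≈ 175 m

V = 4Q/(πD²) = 2.300 m/s; V²/2g = 0.2697 m
Re = 1.43×10^5, ε/D = 7.62×10^-4 → f = 0.02041 (Haaland)
Major: h_f = f(L/D)·V²/2g = 0.02041·31701·0.2697 = 174.5 m
Minor: ΣK = 2.75; h_m = ΣK·V²/2g = 0.7417 m
Total H_L = 174.5 + 0.7417 = 175.2 m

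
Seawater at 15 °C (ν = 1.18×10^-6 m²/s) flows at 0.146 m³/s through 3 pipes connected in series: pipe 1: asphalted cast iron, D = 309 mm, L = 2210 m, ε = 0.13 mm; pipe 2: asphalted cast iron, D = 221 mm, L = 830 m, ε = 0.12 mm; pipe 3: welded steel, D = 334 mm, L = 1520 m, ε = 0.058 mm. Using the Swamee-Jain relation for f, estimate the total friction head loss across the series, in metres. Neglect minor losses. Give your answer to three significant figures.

H ≈ 83.0 m

Pipe 1: V = 1.947 m/s, Re = 5.10×10^5, ε/D = 4.21×10^-4, f = 0.01724, h_1 = f(L/D)V²/2g = 23.82 m
Pipe 2: V = 3.806 m/s, Re = 7.13×10^5, ε/D = 5.43×10^-4, f = 0.01778, h_2 = f(L/D)V²/2g = 49.29 m
Pipe 3: V = 1.666 m/s, Re = 4.72×10^5, ε/D = 1.74×10^-4, f = 0.01534, h_3 = f(L/D)V²/2g = 9.881 m
Series → Q common, losses add: H = Σh = 82.99 m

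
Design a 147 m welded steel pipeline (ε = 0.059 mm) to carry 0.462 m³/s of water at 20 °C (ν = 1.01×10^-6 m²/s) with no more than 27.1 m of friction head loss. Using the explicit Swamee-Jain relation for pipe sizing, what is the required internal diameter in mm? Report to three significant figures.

D ≈ 272 mm

Swamee-Jain (Type III): D = 0.66·[ε^1.25·(LQ²/(gh_f))^4.75 + ν·Q^9.4·(L/(gh_f))^5.2]^0.04
LQ²/(gh_f) = 0.1180; L/(gh_f) = 0.5529
Term 1 = ε^1.25·(…)^4.75 = 2.02×10^-10; Term 2 = ν·Q^9.4·(…)^5.2 = 3.27×10^-11
D = 0.66·(2.02×10^-10 + 3.27×10^-11)^0.04 = 0.2719 m = 272 mm
Check: V = 7.96 m/s, Re = 2.14×10^6, f = 0.01449, h_f = 25.3 m ≈ 27.1 m ✓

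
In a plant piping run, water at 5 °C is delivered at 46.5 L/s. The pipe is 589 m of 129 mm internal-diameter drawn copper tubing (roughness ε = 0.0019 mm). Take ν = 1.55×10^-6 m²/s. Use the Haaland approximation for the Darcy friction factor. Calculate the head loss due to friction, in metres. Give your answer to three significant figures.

h_f ≈ 42.7 m

V = 4Q/(πD²) = 4·0.0465/(π·0.129²) = 3.558 m/s
Re = VD/ν = 3.558·0.129/1.55×10^-6 = 2.96×10^5 → turbulent
ε/D = 0.0019/129 = 1.47×10^-5
Haaland: f = 0.01450
h_f = f(L/D)V²/(2g) = 0.01450·(589/0.129)·3.558²/(2·9.81) = 42.70 m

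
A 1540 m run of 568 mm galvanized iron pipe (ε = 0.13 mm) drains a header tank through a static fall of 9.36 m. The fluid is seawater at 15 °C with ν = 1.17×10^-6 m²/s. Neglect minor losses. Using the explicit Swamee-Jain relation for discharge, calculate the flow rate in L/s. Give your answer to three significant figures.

Swamee-Jain (Type II): Q = -0.965·√(gD⁵h_f/L)·ln[ε/(3.7D) + √(3.17ν²L/(gD³h_f))]
√(gD⁵h_f/L) = √(9.81·0.568⁵·9.36/1540) = 0.05937
ε/(3.7D) = 6.19×10^-5; √(3.17ν²L/(gD³h_f)) = 1.99×10^-5
Q = -0.965·0.05937·ln(8.179×10^-5) = 0.5392 m³/s
Check: V = 2.13 m/s, Re = 1.03×10^6, f = 0.01505, h_f = 9.42 m ≈ 9.36 m ✓

Q ≈ 539 L/s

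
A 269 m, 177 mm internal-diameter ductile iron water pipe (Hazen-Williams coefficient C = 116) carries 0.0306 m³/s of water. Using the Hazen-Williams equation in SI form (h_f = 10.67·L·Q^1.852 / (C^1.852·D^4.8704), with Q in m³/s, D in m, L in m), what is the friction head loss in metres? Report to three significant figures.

h_f = 10.67·269·0.0306^1.852 / (116^1.852·0.177^4.8704) = 3.110 m

h_f ≈ 3.11 m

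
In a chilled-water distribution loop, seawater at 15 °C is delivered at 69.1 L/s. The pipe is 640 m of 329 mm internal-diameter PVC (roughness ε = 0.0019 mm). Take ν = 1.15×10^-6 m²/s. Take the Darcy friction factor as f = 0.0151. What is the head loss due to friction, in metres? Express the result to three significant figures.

h_f ≈ 0.989 m

V = 4Q/(πD²) = 4·0.0691/(π·0.329²) = 0.8128 m/s
h_f = f(L/D)V²/(2g) = 0.01510·(640/0.329)·0.8128²/(2·9.81) = 0.9891 m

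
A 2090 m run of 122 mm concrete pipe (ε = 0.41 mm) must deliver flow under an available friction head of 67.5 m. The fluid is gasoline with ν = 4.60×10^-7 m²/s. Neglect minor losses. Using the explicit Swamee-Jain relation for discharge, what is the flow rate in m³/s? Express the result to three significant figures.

Q ≈ 0.0197 m³/s

Swamee-Jain (Type II): Q = -0.965·√(gD⁵h_f/L)·ln[ε/(3.7D) + √(3.17ν²L/(gD³h_f))]
√(gD⁵h_f/L) = √(9.81·0.122⁵·67.5/2090) = 0.002926
ε/(3.7D) = 9.08×10^-4; √(3.17ν²L/(gD³h_f)) = 3.41×10^-5
Q = -0.965·0.002926·ln(9.424×10^-4) = 0.01967 m³/s
Check: V = 1.68 m/s, Re = 4.46×10^5, f = 0.02742, h_f = 67.8 m ≈ 67.5 m ✓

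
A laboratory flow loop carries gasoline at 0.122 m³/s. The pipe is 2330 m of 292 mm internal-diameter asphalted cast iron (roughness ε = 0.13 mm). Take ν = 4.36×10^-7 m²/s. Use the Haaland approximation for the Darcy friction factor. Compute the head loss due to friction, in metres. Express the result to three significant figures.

h_f ≈ 22.5 m

V = 4Q/(πD²) = 4·0.122/(π·0.292²) = 1.822 m/s
Re = VD/ν = 1.822·0.292/4.36×10^-7 = 1.22×10^6 → turbulent
ε/D = 0.13/292 = 4.45×10^-4
Haaland: f = 0.01670
h_f = f(L/D)V²/(2g) = 0.01670·(2330/0.292)·1.822²/(2·9.81) = 22.54 m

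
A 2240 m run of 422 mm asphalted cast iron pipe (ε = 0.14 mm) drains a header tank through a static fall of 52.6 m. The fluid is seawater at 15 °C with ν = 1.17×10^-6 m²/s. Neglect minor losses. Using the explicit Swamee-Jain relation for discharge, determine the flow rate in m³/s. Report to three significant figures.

Swamee-Jain (Type II): Q = -0.965·√(gD⁵h_f/L)·ln[ε/(3.7D) + √(3.17ν²L/(gD³h_f))]
√(gD⁵h_f/L) = √(9.81·0.422⁵·52.6/2240) = 0.05552
ε/(3.7D) = 8.97×10^-5; √(3.17ν²L/(gD³h_f)) = 1.58×10^-5
Q = -0.965·0.05552·ln(1.055×10^-4) = 0.4906 m³/s
Check: V = 3.51 m/s, Re = 1.27×10^6, f = 0.01589, h_f = 52.9 m ≈ 52.6 m ✓

Q ≈ 0.491 m³/s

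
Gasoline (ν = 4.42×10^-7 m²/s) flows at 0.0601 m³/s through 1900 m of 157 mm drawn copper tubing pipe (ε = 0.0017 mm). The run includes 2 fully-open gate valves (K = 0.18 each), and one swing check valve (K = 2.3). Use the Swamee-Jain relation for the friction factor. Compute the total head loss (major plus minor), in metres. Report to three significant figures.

V = 4Q/(πD²) = 3.104 m/s; V²/2g = 0.4912 m
Re = 1.10×10^6, ε/D = 1.08×10^-5 → f = 0.01170 (Swamee-Jain)
Major: h_f = f(L/D)·V²/2g = 0.01170·12102·0.4912 = 69.55 m
Minor: ΣK = 2.66; h_m = ΣK·V²/2g = 1.307 m
Total H_L = 69.55 + 1.307 = 70.86 m

H_L ≈ 70.9 m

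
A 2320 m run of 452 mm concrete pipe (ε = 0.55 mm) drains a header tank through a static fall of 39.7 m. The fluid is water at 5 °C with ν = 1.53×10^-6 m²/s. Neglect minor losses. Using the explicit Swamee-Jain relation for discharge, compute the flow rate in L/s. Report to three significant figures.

Swamee-Jain (Type II): Q = -0.965·√(gD⁵h_f/L)·ln[ε/(3.7D) + √(3.17ν²L/(gD³h_f))]
√(gD⁵h_f/L) = √(9.81·0.452⁵·39.7/2320) = 0.05628
ε/(3.7D) = 3.29×10^-4; √(3.17ν²L/(gD³h_f)) = 2.19×10^-5
Q = -0.965·0.05628·ln(3.507×10^-4) = 0.4320 m³/s
Check: V = 2.69 m/s, Re = 7.95×10^5, f = 0.02104, h_f = 39.9 m ≈ 39.7 m ✓

Q ≈ 432 L/s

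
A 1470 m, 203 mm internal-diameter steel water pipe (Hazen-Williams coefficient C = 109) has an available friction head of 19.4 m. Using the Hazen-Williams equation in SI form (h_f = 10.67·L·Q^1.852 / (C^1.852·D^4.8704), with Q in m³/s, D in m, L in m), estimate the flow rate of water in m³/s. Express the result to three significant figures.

Rearranging: Q = [h_f·C^1.852·D^4.8704 / (10.67·L)]^(1/1.852)
Q = [19.4·109^1.852·0.203^4.8704 / (10.67·1470)]^0.540 = 0.04428 m³/s

Q ≈ 0.0443 m³/s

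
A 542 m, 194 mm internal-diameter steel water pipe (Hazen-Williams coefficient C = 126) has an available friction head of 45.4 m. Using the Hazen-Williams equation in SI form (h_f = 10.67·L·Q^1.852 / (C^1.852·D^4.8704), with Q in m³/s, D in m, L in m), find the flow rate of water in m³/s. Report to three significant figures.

Rearranging: Q = [h_f·C^1.852·D^4.8704 / (10.67·L)]^(1/1.852)
Q = [45.4·126^1.852·0.194^4.8704 / (10.67·542)]^0.540 = 0.1232 m³/s

Q ≈ 0.123 m³/s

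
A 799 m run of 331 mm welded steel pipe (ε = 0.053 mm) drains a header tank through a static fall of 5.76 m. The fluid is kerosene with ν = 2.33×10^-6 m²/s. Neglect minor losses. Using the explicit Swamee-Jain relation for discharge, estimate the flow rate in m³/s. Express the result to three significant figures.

Swamee-Jain (Type II): Q = -0.965·√(gD⁵h_f/L)·ln[ε/(3.7D) + √(3.17ν²L/(gD³h_f))]
√(gD⁵h_f/L) = √(9.81·0.331⁵·5.76/799) = 0.01676
ε/(3.7D) = 4.33×10^-5; √(3.17ν²L/(gD³h_f)) = 8.19×10^-5
Q = -0.965·0.01676·ln(1.252×10^-4) = 0.1454 m³/s
Check: V = 1.69 m/s, Re = 2.40×10^5, f = 0.01643, h_f = 5.77 m ≈ 5.76 m ✓

Q ≈ 0.145 m³/s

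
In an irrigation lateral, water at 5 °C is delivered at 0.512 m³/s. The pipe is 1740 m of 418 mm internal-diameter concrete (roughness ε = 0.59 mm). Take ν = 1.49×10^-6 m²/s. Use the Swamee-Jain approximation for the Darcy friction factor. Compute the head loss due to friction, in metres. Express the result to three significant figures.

h_f ≈ 64.1 m

V = 4Q/(πD²) = 4·0.512/(π·0.418²) = 3.731 m/s
Re = VD/ν = 3.731·0.418/1.49×10^-6 = 1.05×10^6 → turbulent
ε/D = 0.59/418 = 0.00141
Swamee-Jain: f = 0.02170
h_f = f(L/D)V²/(2g) = 0.02170·(1740/0.418)·3.731²/(2·9.81) = 64.09 m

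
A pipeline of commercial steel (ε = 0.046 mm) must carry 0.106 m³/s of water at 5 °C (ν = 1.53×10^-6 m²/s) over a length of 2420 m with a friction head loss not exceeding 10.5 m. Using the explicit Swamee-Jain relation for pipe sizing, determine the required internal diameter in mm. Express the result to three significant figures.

Swamee-Jain (Type III): D = 0.66·[ε^1.25·(LQ²/(gh_f))^4.75 + ν·Q^9.4·(L/(gh_f))^5.2]^0.04
LQ²/(gh_f) = 0.2640; L/(gh_f) = 23.49
Term 1 = ε^1.25·(…)^4.75 = 6.77×10^-9; Term 2 = ν·Q^9.4·(…)^5.2 = 1.42×10^-8
D = 0.66·(6.77×10^-9 + 1.42×10^-8)^0.04 = 0.3254 m = 325 mm
Check: V = 1.27 m/s, Re = 2.71×10^5, f = 0.01602, h_f = 9.87 m ≈ 10.5 m ✓

D ≈ 325 mm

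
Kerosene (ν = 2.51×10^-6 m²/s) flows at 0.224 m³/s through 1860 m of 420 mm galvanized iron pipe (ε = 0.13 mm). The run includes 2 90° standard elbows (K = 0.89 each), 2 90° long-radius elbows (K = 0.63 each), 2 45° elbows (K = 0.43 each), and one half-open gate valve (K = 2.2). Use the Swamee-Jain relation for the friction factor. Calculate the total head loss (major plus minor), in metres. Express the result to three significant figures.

H_L ≈ 11.0 m

V = 4Q/(πD²) = 1.617 m/s; V²/2g = 0.1332 m
Re = 2.71×10^5, ε/D = 3.10×10^-4 → f = 0.01730 (Swamee-Jain)
Major: h_f = f(L/D)·V²/2g = 0.01730·4429·0.1332 = 10.20 m
Minor: ΣK = 6.10; h_m = ΣK·V²/2g = 0.8127 m
Total H_L = 10.20 + 0.8127 = 11.02 m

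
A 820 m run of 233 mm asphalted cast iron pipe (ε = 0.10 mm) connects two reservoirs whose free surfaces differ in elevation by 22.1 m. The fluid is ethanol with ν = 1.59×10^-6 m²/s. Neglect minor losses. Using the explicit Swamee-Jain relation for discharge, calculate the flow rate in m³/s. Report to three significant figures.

Q ≈ 0.113 m³/s

Swamee-Jain (Type II): Q = -0.965·√(gD⁵h_f/L)·ln[ε/(3.7D) + √(3.17ν²L/(gD³h_f))]
√(gD⁵h_f/L) = √(9.81·0.233⁵·22.1/820) = 0.01347
ε/(3.7D) = 1.16×10^-4; √(3.17ν²L/(gD³h_f)) = 4.90×10^-5
Q = -0.965·0.01347·ln(1.649×10^-4) = 0.1133 m³/s
Check: V = 2.66 m/s, Re = 3.89×10^5, f = 0.01758, h_f = 22.2 m ≈ 22.1 m ✓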